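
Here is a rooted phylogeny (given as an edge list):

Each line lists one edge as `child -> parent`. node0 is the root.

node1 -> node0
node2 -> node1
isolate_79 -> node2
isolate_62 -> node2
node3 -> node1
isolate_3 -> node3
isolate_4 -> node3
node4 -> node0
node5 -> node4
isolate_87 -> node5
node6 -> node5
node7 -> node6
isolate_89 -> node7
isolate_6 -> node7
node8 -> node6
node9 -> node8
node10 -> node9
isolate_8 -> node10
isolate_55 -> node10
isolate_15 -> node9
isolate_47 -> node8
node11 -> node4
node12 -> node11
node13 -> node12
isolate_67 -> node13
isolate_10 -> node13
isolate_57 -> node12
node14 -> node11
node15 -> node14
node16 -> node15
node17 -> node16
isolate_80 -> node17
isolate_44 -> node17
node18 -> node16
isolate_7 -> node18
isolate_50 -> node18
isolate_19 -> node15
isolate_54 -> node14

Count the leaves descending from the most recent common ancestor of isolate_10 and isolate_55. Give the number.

16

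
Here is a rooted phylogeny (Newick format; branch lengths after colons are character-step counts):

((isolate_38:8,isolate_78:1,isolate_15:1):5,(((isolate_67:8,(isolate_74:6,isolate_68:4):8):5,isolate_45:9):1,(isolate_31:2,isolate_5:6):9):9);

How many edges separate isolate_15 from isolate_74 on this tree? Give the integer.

The MRCA of isolate_15 and isolate_74 is the root of the tree.
From isolate_15 up to that node: 2 branches. From isolate_74 up to the same node: 5 branches. Total: 2 + 5 = 7.

7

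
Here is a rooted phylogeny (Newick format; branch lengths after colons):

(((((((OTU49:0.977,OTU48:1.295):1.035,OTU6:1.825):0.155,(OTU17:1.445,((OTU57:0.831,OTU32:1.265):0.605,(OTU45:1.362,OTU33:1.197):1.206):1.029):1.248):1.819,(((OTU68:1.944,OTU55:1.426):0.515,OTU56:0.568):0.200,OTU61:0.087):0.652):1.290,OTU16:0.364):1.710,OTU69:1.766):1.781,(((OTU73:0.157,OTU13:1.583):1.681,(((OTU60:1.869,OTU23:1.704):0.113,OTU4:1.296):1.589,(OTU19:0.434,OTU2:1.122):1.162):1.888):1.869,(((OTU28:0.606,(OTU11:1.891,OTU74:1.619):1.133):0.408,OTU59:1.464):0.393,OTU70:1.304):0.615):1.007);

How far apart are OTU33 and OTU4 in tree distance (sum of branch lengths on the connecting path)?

18.929

The path runs OTU33 → … → MRCA → … → OTU4; the MRCA is the root of the tree.
Branch lengths along that path: 1.197 + 1.206 + 1.029 + 1.248 + 1.819 + 1.290 + 1.710 + 1.781 + 1.007 + 1.869 + 1.888 + 1.589 + 1.296 = 18.929.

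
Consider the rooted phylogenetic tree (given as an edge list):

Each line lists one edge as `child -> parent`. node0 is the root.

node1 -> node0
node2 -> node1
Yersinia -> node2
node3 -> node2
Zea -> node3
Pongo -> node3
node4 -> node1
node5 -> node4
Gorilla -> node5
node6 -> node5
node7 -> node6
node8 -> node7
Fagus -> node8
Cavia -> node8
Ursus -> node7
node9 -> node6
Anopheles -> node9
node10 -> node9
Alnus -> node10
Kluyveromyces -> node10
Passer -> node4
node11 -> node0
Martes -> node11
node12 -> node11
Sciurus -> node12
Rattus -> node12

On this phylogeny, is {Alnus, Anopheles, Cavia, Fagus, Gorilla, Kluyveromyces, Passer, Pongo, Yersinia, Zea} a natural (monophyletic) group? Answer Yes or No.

No

The MRCA of the listed taxa subtends ((Yersinia,(Zea,Pongo)),((Gorilla,(((Fagus,Cavia),Ursus),(Anopheles,(Alnus,Kluyveromyces)))),Passer)).
That clade also contains Ursus, which is not in the proposed group, so the group is not monophyletic.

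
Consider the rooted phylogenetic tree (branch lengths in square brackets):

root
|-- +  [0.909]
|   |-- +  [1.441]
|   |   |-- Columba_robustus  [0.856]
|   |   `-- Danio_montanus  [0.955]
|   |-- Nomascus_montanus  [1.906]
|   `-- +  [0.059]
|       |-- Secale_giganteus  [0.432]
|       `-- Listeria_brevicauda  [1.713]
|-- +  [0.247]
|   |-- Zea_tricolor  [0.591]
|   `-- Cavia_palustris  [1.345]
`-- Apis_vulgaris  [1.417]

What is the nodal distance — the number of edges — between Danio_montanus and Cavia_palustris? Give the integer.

The MRCA of Danio_montanus and Cavia_palustris is the root of the tree.
From Danio_montanus up to that node: 3 branches. From Cavia_palustris up to the same node: 2 branches. Total: 3 + 2 = 5.

5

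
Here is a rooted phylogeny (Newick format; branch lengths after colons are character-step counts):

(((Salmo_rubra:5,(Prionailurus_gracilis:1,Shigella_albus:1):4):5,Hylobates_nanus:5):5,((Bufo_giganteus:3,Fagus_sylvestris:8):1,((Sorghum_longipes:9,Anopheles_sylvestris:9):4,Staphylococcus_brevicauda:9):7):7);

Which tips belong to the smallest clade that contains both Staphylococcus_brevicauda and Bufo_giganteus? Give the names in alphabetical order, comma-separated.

Anopheles_sylvestris, Bufo_giganteus, Fagus_sylvestris, Sorghum_longipes, Staphylococcus_brevicauda

Tracing Staphylococcus_brevicauda: it sits inside ((Sorghum_longipes,Anopheles_sylvestris),Staphylococcus_brevicauda).
Tracing Bufo_giganteus: it sits inside (Bufo_giganteus,Fagus_sylvestris).
The smallest clade enclosing both is ((Bufo_giganteus,Fagus_sylvestris),((Sorghum_longipes,Anopheles_sylvestris),Staphylococcus_brevicauda)); the answer is its 5 terminal taxa in alphabetical order.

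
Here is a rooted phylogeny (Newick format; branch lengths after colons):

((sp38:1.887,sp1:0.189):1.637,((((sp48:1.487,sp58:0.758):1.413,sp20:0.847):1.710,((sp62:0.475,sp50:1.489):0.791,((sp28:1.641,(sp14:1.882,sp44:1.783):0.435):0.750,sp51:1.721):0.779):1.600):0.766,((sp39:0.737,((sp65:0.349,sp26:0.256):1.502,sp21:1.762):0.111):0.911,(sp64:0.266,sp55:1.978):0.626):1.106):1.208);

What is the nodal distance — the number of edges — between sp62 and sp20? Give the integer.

The MRCA of sp62 and sp20 is the node subtending (((sp48,sp58),sp20),((sp62,sp50),((sp28,(sp14,sp44)),sp51))).
From sp62 up to that node: 3 branches. From sp20 up to the same node: 2 branches. Total: 3 + 2 = 5.

5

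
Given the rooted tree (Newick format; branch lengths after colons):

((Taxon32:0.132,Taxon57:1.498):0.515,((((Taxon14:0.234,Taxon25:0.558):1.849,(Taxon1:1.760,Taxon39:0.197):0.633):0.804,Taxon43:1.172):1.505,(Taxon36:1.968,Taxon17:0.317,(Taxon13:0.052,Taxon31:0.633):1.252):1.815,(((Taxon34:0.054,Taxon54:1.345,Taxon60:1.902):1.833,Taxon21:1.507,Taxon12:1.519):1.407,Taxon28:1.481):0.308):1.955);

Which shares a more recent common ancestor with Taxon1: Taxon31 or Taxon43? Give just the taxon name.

The MRCA of Taxon1 and Taxon43 subtends (((Taxon14,Taxon25),(Taxon1,Taxon39)),Taxon43) (5 taxa).
The MRCA of Taxon1 and Taxon31 subtends ((((Taxon14,Taxon25),(Taxon1,Taxon39)),Taxon43),(Taxon36,Taxon17,(Taxon13,Taxon31)),(((Taxon34,Taxon54,Taxon60),Taxon21,Taxon12),Taxon28)) (15 taxa).
The first is nested inside the second, so Taxon1 shares a more recent common ancestor with Taxon43.

Taxon43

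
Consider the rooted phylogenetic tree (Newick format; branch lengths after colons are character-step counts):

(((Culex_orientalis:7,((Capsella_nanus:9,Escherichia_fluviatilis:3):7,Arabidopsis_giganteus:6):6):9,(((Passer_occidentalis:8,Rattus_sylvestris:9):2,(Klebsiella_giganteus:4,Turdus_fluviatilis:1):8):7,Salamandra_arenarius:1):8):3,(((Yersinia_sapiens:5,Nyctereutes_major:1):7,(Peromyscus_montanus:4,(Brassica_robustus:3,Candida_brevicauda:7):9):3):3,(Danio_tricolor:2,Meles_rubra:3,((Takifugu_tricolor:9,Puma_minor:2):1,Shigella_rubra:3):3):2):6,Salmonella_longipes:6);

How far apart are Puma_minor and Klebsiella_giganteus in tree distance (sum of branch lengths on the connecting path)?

44

The path runs Puma_minor → … → MRCA → … → Klebsiella_giganteus; the MRCA is the root of the tree.
Branch lengths along that path: 2 + 1 + 3 + 2 + 6 + 3 + 8 + 7 + 8 + 4 = 44.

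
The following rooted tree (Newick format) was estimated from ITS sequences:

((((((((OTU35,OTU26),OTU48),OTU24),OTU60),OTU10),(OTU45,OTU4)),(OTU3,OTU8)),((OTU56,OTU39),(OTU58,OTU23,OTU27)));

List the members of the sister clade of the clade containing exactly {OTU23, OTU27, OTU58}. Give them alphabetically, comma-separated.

The clade containing exactly {OTU23, OTU27, OTU58} attaches to the tree at the node subtending ((OTU56,OTU39),(OTU58,OTU23,OTU27)).
The other lineage descending from that same node — the sister group — is (OTU56,OTU39); its 2 tips in alphabetical order are the answer.

OTU39, OTU56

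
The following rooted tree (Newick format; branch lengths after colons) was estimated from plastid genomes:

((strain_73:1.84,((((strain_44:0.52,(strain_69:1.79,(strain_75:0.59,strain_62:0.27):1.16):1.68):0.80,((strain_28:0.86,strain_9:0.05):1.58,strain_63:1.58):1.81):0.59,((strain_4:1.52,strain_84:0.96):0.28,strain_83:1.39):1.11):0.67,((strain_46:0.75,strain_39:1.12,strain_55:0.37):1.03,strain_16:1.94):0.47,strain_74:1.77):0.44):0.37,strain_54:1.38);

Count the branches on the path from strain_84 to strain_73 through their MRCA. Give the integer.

The MRCA of strain_84 and strain_73 is the node subtending (strain_73,((((strain_44,(strain_69,(strain_75,strain_62))),((strain_28,strain_9),strain_63)),((strain_4,strain_84),strain_83)),((strain_46,strain_39,strain_55),strain_16),strain_74)).
From strain_84 up to that node: 5 branches. From strain_73 up to the same node: 1 branch. Total: 5 + 1 = 6.

6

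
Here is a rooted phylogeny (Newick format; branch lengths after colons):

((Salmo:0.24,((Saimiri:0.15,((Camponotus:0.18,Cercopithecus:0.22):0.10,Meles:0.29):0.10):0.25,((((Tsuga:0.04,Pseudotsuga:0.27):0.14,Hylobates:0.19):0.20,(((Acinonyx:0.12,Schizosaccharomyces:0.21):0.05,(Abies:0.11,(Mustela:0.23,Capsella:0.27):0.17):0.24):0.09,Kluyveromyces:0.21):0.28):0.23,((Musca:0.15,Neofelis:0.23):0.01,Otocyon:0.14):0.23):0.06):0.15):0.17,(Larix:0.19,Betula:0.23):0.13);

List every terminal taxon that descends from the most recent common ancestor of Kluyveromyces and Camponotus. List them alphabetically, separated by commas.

Abies, Acinonyx, Camponotus, Capsella, Cercopithecus, Hylobates, Kluyveromyces, Meles, Musca, Mustela, Neofelis, Otocyon, Pseudotsuga, Saimiri, Schizosaccharomyces, Tsuga

Tracing Kluyveromyces: it sits inside (((Acinonyx,Schizosaccharomyces),(Abies,(Mustela,Capsella))),Kluyveromyces).
Tracing Camponotus: it sits inside (Camponotus,Cercopithecus).
The smallest clade enclosing both is ((Saimiri,((Camponotus,Cercopithecus),Meles)),((((Tsuga,Pseudotsuga),Hylobates),(((Acinonyx,Schizosaccharomyces),(Abies,(Mustela,Capsella))),Kluyveromyces)),((Musca,Neofelis),Otocyon))); the answer is its 16 terminal taxa in alphabetical order.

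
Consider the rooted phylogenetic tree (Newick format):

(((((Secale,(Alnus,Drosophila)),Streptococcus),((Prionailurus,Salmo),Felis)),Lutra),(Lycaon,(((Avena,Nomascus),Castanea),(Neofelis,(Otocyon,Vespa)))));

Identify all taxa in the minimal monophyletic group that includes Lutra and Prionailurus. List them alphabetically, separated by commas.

Alnus, Drosophila, Felis, Lutra, Prionailurus, Salmo, Secale, Streptococcus

Tracing Lutra: it sits inside ((((Secale,(Alnus,Drosophila)),Streptococcus),((Prionailurus,Salmo),Felis)),Lutra).
Tracing Prionailurus: it sits inside (Prionailurus,Salmo).
The smallest clade enclosing both is ((((Secale,(Alnus,Drosophila)),Streptococcus),((Prionailurus,Salmo),Felis)),Lutra); the answer is its 8 terminal taxa in alphabetical order.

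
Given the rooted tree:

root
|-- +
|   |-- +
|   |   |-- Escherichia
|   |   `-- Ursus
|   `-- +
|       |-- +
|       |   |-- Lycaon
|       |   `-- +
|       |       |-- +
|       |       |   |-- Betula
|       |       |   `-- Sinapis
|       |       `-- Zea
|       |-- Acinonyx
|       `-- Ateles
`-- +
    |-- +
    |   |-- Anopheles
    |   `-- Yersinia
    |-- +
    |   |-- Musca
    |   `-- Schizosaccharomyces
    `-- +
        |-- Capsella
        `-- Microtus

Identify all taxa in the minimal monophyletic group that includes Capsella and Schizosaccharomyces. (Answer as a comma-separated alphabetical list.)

Tracing Capsella: it sits inside (Capsella,Microtus).
Tracing Schizosaccharomyces: it sits inside (Musca,Schizosaccharomyces).
The smallest clade enclosing both is ((Anopheles,Yersinia),(Musca,Schizosaccharomyces),(Capsella,Microtus)); the answer is its 6 terminal taxa in alphabetical order.

Anopheles, Capsella, Microtus, Musca, Schizosaccharomyces, Yersinia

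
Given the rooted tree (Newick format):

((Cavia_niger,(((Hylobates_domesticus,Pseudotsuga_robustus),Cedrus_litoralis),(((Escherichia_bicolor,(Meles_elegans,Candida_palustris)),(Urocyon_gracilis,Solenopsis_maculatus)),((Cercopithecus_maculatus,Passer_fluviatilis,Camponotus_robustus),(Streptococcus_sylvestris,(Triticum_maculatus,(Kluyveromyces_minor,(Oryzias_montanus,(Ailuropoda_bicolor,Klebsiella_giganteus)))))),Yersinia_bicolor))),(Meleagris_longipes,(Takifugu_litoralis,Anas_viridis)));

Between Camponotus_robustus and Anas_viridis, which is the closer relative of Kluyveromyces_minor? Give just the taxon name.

Camponotus_robustus

The MRCA of Kluyveromyces_minor and Camponotus_robustus subtends ((Cercopithecus_maculatus,Passer_fluviatilis,Camponotus_robustus),(Streptococcus_sylvestris,(Triticum_maculatus,(Kluyveromyces_minor,(Oryzias_montanus,(Ailuropoda_bicolor,Klebsiella_giganteus)))))) (9 taxa).
The MRCA of Kluyveromyces_minor and Anas_viridis is the root, subtending the entire tree (22 taxa).
The first is nested inside the second, so Kluyveromyces_minor shares a more recent common ancestor with Camponotus_robustus.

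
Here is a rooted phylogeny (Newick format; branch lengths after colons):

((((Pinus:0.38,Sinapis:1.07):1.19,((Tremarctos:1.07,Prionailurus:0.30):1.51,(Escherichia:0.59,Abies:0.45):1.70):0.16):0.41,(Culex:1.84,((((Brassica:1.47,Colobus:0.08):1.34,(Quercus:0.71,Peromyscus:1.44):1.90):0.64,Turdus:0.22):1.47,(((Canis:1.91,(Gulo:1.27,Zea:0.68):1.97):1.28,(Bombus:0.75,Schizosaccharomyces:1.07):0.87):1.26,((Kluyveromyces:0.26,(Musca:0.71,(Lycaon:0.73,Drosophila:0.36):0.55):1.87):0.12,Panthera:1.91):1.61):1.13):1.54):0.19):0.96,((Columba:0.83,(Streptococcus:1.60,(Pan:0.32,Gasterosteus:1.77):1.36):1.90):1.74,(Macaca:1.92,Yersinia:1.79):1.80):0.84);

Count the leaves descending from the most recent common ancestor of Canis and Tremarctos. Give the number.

The MRCA of Canis and Tremarctos is the node subtending (((Pinus,Sinapis),((Tremarctos,Prionailurus),(Escherichia,Abies))),(Culex,((((Brassica,Colobus),(Quercus,Peromyscus)),Turdus),(((Canis,(Gulo,Zea)),(Bombus,Schizosaccharomyces)),((Kluyveromyces,(Musca,(Lycaon,Drosophila))),Panthera))))).
That clade contains 22 terminal taxa: Abies, Bombus, Brassica, Canis, Colobus, Culex, Drosophila, Escherichia, Gulo, Kluyveromyces, Lycaon, Musca, Panthera, Peromyscus, Pinus, Prionailurus, Quercus, Schizosaccharomyces, Sinapis, Tremarctos, Turdus, Zea.

22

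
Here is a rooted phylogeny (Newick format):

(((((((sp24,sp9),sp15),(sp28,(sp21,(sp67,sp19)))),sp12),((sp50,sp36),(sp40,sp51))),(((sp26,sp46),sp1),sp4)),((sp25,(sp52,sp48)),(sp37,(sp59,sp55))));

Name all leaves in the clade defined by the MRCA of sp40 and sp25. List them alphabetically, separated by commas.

sp1, sp12, sp15, sp19, sp21, sp24, sp25, sp26, sp28, sp36, sp37, sp4, sp40, sp46, sp48, sp50, sp51, sp52, sp55, sp59, sp67, sp9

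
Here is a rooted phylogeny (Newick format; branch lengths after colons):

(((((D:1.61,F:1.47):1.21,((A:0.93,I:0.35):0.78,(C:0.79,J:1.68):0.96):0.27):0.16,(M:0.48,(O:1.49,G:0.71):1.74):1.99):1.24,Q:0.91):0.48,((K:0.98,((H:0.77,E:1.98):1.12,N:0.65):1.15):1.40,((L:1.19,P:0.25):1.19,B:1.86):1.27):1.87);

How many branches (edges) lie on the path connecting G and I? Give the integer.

The MRCA of G and I is the node subtending (((D,F),((A,I),(C,J))),(M,(O,G))).
From G up to that node: 3 branches. From I up to the same node: 4 branches. Total: 3 + 4 = 7.

7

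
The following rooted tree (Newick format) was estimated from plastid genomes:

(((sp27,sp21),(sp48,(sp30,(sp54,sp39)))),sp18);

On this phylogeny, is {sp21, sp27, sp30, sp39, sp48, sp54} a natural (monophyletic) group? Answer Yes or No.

The most recent common ancestor of these taxa subtends ((sp27,sp21),(sp48,(sp30,(sp54,sp39)))).
That clade has exactly 6 tips — every listed taxon and nothing else — so the group is monophyletic.

Yes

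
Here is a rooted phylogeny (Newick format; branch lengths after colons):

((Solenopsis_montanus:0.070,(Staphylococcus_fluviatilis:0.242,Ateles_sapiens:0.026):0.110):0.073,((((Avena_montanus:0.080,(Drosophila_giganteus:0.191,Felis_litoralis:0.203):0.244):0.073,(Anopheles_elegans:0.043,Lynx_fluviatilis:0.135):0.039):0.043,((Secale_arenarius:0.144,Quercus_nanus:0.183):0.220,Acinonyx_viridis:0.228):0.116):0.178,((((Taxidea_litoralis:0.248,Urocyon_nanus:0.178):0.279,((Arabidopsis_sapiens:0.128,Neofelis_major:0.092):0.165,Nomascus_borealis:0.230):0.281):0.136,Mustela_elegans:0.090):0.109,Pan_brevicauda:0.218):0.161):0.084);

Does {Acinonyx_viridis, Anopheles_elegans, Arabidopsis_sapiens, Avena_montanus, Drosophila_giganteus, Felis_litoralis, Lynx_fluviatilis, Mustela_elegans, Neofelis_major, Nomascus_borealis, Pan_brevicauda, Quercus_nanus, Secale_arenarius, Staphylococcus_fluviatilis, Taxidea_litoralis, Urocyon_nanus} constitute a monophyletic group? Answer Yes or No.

The MRCA of the listed taxa is the root, so the smallest clade containing them is the whole tree.
That clade also contains Ateles_sapiens, Solenopsis_montanus, which are not in the proposed group, so the group is not monophyletic.

No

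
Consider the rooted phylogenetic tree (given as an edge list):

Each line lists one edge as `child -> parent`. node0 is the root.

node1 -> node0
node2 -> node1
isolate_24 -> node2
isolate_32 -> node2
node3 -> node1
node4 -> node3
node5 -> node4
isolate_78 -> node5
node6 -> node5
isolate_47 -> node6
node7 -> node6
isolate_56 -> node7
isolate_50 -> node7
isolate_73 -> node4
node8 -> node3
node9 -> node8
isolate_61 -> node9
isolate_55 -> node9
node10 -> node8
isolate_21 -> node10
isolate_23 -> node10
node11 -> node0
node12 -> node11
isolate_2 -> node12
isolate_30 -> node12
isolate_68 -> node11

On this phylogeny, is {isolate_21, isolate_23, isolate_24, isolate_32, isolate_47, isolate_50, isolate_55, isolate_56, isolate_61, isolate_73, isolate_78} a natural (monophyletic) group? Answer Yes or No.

The most recent common ancestor of these taxa subtends ((isolate_24,isolate_32),(((isolate_78,(isolate_47,(isolate_56,isolate_50))),isolate_73),((isolate_61,isolate_55),(isolate_21,isolate_23)))).
That clade has exactly 11 tips — every listed taxon and nothing else — so the group is monophyletic.

Yes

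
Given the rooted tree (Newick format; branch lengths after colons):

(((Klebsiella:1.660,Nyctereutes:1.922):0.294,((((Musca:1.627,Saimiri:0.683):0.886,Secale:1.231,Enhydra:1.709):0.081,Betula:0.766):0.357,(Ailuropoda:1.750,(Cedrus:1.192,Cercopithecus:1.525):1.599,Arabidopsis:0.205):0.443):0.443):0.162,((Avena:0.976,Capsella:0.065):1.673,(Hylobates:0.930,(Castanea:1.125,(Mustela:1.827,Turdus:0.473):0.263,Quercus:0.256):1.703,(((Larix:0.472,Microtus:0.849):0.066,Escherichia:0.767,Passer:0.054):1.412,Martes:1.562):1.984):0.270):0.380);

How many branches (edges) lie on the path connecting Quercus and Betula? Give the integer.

8

The MRCA of Quercus and Betula is the root of the tree.
From Quercus up to that node: 4 branches. From Betula up to the same node: 4 branches. Total: 4 + 4 = 8.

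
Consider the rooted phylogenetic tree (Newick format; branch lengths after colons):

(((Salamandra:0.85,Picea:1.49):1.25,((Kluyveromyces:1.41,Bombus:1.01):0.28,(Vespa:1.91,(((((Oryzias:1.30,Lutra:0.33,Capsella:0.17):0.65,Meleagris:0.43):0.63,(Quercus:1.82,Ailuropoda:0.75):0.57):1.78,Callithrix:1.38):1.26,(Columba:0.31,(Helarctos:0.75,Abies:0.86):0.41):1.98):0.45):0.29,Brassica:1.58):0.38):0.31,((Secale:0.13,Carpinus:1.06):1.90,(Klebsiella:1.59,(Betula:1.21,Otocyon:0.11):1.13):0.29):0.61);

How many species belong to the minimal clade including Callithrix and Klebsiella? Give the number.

The MRCA of Callithrix and Klebsiella is the root, so the clade is the entire tree.
That clade contains 21 terminal taxa: Abies, Ailuropoda, Betula, Bombus, Brassica, Callithrix, Capsella, Carpinus, Columba, Helarctos, Klebsiella, Kluyveromyces, Lutra, Meleagris, Oryzias, Otocyon, Picea, Quercus, Salamandra, Secale, Vespa.

21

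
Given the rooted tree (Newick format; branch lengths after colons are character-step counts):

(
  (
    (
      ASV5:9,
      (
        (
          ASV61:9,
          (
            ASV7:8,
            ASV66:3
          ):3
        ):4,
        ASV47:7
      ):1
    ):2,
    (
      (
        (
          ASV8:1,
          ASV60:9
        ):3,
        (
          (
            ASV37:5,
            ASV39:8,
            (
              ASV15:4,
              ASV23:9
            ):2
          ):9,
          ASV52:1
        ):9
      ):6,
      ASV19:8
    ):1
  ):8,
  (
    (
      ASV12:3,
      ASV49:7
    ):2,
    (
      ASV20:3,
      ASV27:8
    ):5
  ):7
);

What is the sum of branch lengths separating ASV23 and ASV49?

60

The path runs ASV23 → … → MRCA → … → ASV49; the MRCA is the root of the tree.
Branch lengths along that path: 9 + 2 + 9 + 9 + 6 + 1 + 8 + 7 + 2 + 7 = 60.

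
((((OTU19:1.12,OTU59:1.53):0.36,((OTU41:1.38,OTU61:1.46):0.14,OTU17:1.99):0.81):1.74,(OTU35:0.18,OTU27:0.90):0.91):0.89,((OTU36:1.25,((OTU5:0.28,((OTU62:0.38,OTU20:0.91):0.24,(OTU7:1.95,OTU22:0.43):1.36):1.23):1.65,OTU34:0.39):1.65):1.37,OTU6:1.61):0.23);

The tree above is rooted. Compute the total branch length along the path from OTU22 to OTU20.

The path runs OTU22 → … → MRCA → … → OTU20; the MRCA is the node subtending ((OTU62,OTU20),(OTU7,OTU22)).
Branch lengths along that path: 0.43 + 1.36 + 0.24 + 0.91 = 2.94.

2.94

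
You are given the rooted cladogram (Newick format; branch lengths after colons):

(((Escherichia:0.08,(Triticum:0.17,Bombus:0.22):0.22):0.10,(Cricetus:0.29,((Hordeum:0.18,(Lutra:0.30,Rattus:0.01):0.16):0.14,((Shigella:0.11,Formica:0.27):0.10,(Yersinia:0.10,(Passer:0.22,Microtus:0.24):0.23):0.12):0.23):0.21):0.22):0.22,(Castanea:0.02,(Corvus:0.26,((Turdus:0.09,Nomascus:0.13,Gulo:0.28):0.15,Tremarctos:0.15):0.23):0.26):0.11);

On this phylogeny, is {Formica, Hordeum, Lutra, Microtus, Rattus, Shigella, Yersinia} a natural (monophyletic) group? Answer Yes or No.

No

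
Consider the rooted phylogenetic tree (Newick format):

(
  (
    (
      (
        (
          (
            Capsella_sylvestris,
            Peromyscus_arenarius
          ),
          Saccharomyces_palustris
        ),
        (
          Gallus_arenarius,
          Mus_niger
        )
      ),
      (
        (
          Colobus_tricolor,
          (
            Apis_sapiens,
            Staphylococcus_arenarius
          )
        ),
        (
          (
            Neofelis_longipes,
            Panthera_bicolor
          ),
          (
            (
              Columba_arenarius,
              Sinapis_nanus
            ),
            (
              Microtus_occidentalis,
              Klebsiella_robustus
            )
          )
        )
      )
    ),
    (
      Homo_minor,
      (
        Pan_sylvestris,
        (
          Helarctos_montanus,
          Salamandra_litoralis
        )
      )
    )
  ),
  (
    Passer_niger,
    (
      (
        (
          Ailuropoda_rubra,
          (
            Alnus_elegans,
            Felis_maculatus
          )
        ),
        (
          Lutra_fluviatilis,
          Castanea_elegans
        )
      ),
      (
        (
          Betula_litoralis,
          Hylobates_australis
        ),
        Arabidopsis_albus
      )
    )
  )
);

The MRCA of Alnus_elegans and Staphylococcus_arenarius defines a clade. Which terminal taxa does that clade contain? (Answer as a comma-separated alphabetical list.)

Ailuropoda_rubra, Alnus_elegans, Apis_sapiens, Arabidopsis_albus, Betula_litoralis, Capsella_sylvestris, Castanea_elegans, Colobus_tricolor, Columba_arenarius, Felis_maculatus, Gallus_arenarius, Helarctos_montanus, Homo_minor, Hylobates_australis, Klebsiella_robustus, Lutra_fluviatilis, Microtus_occidentalis, Mus_niger, Neofelis_longipes, Pan_sylvestris, Panthera_bicolor, Passer_niger, Peromyscus_arenarius, Saccharomyces_palustris, Salamandra_litoralis, Sinapis_nanus, Staphylococcus_arenarius

Tracing Alnus_elegans: it sits inside (Alnus_elegans,Felis_maculatus).
Tracing Staphylococcus_arenarius: it sits inside (Apis_sapiens,Staphylococcus_arenarius).
The smallest clade enclosing both is the whole tree (their MRCA is the root), so the answer is all 27 tips in alphabetical order.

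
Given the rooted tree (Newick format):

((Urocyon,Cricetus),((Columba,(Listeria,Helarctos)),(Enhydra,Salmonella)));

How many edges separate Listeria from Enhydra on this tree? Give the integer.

5

The MRCA of Listeria and Enhydra is the node subtending ((Columba,(Listeria,Helarctos)),(Enhydra,Salmonella)).
From Listeria up to that node: 3 branches. From Enhydra up to the same node: 2 branches. Total: 3 + 2 = 5.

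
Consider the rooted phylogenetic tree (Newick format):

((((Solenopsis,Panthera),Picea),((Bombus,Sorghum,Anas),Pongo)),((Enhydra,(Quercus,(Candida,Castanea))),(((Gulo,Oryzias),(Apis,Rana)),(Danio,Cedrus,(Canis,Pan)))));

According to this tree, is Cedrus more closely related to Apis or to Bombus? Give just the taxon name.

The MRCA of Cedrus and Apis subtends (((Gulo,Oryzias),(Apis,Rana)),(Danio,Cedrus,(Canis,Pan))) (8 taxa).
The MRCA of Cedrus and Bombus is the root, subtending the entire tree (19 taxa).
The first is nested inside the second, so Cedrus shares a more recent common ancestor with Apis.

Apis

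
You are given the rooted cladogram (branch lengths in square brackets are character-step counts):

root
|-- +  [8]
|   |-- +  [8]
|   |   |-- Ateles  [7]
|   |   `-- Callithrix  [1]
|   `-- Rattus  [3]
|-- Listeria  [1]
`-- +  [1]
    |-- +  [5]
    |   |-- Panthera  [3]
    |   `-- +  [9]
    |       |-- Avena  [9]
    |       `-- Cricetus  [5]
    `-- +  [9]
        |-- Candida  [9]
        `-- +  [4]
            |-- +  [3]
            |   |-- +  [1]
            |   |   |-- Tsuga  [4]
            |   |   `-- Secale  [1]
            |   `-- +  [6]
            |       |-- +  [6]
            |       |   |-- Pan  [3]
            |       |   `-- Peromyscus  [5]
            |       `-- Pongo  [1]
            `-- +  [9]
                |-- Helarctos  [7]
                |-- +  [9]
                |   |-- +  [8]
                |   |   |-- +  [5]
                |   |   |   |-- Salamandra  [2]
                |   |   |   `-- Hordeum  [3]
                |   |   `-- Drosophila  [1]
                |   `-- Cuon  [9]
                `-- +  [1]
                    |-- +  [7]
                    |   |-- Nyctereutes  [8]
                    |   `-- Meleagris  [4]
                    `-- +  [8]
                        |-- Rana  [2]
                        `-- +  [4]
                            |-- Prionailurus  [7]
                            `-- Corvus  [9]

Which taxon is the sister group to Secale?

Secale attaches to the tree at the node subtending (Tsuga,Secale).
The other lineage descending from that same node — the sister group — is the single tip Tsuga.

Tsuga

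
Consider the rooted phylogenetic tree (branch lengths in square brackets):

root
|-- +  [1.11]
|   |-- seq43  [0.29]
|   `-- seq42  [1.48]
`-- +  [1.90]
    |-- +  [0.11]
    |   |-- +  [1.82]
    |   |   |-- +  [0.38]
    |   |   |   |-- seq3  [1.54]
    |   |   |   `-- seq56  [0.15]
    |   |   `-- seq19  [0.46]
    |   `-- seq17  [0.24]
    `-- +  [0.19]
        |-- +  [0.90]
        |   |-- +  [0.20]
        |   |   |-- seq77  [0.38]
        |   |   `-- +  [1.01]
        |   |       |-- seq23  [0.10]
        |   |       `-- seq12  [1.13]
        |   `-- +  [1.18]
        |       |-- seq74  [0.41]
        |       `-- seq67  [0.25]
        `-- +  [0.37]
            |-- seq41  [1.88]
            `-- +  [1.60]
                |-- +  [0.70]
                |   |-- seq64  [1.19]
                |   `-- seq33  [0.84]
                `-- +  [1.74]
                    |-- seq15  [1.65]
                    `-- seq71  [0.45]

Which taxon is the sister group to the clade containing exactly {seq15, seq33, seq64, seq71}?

seq41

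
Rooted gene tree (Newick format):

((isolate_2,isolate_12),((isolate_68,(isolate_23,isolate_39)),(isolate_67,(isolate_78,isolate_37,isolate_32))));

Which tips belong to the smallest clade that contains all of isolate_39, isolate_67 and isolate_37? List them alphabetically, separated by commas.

isolate_23, isolate_32, isolate_37, isolate_39, isolate_67, isolate_68, isolate_78

Tracing isolate_39: it sits inside (isolate_23,isolate_39).
Tracing isolate_67: it sits inside (isolate_67,(isolate_78,isolate_37,isolate_32)).
Tracing isolate_37: it sits inside (isolate_78,isolate_37,isolate_32).
The smallest clade enclosing all 3 is ((isolate_68,(isolate_23,isolate_39)),(isolate_67,(isolate_78,isolate_37,isolate_32))); the answer is its 7 terminal taxa in alphabetical order.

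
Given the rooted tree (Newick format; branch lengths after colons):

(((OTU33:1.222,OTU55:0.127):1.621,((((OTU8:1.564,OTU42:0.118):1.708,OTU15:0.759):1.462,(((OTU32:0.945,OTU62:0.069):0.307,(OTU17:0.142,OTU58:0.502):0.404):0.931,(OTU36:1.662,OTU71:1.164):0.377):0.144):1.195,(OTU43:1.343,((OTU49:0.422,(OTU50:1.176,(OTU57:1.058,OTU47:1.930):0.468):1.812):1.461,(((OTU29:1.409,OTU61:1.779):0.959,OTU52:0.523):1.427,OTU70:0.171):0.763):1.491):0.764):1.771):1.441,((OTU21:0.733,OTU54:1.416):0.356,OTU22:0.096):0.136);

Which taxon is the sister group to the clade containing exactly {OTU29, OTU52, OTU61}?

OTU70

The clade containing exactly {OTU29, OTU52, OTU61} attaches to the tree at the node subtending (((OTU29,OTU61),OTU52),OTU70).
The other lineage descending from that same node — the sister group — is the single tip OTU70.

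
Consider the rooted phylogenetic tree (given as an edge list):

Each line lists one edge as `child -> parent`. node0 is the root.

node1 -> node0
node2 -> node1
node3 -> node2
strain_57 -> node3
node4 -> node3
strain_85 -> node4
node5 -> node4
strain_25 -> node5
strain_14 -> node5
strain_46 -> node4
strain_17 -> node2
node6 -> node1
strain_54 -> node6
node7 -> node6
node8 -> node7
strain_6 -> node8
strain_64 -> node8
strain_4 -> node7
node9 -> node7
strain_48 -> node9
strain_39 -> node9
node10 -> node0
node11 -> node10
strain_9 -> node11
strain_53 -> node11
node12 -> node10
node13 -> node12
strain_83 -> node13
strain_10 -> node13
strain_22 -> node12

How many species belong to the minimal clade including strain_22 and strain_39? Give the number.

17

The MRCA of strain_22 and strain_39 is the root, so the clade is the entire tree.
That clade contains 17 terminal taxa: strain_10, strain_14, strain_17, strain_22, strain_25, strain_39, strain_4, strain_46, strain_48, strain_53, strain_54, strain_57, strain_6, strain_64, strain_83, strain_85, strain_9.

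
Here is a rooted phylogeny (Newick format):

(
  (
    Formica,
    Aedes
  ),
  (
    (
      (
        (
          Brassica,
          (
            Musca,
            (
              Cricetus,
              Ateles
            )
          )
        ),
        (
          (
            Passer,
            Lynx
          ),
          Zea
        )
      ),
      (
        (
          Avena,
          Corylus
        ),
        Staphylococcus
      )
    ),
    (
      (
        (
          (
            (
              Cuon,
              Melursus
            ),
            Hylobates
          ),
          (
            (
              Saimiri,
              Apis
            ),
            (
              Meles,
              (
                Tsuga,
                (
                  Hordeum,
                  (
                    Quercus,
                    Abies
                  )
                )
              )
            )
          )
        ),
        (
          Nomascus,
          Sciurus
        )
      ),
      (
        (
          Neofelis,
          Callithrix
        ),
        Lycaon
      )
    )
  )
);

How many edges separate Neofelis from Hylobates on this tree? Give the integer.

The MRCA of Neofelis and Hylobates is the node subtending (((((Cuon,Melursus),Hylobates),((Saimiri,Apis),(Meles,(Tsuga,(Hordeum,(Quercus,Abies)))))),(Nomascus,Sciurus)),((Neofelis,Callithrix),Lycaon)).
From Neofelis up to that node: 3 branches. From Hylobates up to the same node: 4 branches. Total: 3 + 4 = 7.

7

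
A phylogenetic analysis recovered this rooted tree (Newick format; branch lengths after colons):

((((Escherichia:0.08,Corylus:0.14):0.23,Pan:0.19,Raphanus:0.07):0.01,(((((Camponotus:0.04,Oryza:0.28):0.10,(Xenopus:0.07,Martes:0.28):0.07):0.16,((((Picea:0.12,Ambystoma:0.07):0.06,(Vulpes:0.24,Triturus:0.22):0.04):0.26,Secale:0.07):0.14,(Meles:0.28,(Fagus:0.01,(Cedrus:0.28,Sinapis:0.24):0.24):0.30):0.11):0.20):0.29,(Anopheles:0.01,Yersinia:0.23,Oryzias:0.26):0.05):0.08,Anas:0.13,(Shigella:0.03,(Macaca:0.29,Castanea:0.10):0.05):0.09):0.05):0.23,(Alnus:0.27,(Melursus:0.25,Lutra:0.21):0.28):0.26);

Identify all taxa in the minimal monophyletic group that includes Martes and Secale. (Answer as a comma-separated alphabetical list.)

Ambystoma, Camponotus, Cedrus, Fagus, Martes, Meles, Oryza, Picea, Secale, Sinapis, Triturus, Vulpes, Xenopus

Tracing Martes: it sits inside (Xenopus,Martes).
Tracing Secale: it sits inside (((Picea,Ambystoma),(Vulpes,Triturus)),Secale).
The smallest clade enclosing both is (((Camponotus,Oryza),(Xenopus,Martes)),((((Picea,Ambystoma),(Vulpes,Triturus)),Secale),(Meles,(Fagus,(Cedrus,Sinapis))))); the answer is its 13 terminal taxa in alphabetical order.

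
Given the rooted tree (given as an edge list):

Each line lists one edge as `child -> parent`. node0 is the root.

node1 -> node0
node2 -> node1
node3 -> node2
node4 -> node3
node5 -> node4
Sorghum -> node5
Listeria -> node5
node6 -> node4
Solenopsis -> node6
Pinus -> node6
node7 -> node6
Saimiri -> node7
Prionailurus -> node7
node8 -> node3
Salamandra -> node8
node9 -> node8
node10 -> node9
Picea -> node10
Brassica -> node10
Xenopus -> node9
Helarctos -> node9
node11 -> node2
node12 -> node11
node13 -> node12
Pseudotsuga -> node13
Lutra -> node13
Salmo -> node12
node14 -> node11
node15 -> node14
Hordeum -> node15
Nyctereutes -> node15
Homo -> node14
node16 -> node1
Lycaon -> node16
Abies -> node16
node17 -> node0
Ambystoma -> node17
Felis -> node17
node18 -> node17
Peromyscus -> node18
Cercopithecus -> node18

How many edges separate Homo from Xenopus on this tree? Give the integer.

7

The MRCA of Homo and Xenopus is the node subtending ((((Sorghum,Listeria),(Solenopsis,Pinus,(Saimiri,Prionailurus))),(Salamandra,((Picea,Brassica),Xenopus,Helarctos))),(((Pseudotsuga,Lutra),Salmo),((Hordeum,Nyctereutes),Homo))).
From Homo up to that node: 3 branches. From Xenopus up to the same node: 4 branches. Total: 3 + 4 = 7.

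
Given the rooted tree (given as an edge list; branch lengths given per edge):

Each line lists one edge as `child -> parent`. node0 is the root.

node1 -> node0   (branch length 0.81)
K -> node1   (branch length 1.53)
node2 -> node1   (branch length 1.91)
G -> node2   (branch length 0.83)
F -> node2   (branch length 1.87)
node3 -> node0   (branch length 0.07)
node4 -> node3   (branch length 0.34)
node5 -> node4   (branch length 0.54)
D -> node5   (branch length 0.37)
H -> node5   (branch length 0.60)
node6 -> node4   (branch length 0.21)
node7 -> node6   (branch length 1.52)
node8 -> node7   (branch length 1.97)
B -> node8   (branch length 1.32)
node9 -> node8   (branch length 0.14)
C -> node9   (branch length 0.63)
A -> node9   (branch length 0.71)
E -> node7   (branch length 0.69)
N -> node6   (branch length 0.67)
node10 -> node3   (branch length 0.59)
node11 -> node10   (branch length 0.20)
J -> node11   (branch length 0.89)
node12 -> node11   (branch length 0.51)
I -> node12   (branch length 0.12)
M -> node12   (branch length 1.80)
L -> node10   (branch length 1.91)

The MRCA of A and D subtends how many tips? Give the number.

The MRCA of A and D is the node subtending ((D,H),(((B,(C,A)),E),N)).
That clade contains 7 terminal taxa: A, B, C, D, E, H, N.

7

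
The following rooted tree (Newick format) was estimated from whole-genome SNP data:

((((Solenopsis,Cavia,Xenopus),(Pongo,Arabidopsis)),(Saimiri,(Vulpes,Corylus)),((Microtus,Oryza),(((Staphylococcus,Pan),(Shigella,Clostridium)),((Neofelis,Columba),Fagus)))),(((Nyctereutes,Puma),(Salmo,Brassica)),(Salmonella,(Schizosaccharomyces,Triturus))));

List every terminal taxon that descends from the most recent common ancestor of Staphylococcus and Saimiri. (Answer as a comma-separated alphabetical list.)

Arabidopsis, Cavia, Clostridium, Columba, Corylus, Fagus, Microtus, Neofelis, Oryza, Pan, Pongo, Saimiri, Shigella, Solenopsis, Staphylococcus, Vulpes, Xenopus

Tracing Staphylococcus: it sits inside (Staphylococcus,Pan).
Tracing Saimiri: it sits inside (Saimiri,(Vulpes,Corylus)).
The smallest clade enclosing both is (((Solenopsis,Cavia,Xenopus),(Pongo,Arabidopsis)),(Saimiri,(Vulpes,Corylus)),((Microtus,Oryza),(((Staphylococcus,Pan),(Shigella,Clostridium)),((Neofelis,Columba),Fagus)))); the answer is its 17 terminal taxa in alphabetical order.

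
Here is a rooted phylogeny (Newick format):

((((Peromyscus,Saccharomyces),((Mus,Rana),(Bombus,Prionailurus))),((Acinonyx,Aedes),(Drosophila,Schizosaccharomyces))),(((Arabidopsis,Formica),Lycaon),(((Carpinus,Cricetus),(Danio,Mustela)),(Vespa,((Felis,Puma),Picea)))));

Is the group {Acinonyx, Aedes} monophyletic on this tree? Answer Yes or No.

Yes

The most recent common ancestor of these taxa subtends (Acinonyx,Aedes).
That clade has exactly 2 tips — every listed taxon and nothing else — so the group is monophyletic.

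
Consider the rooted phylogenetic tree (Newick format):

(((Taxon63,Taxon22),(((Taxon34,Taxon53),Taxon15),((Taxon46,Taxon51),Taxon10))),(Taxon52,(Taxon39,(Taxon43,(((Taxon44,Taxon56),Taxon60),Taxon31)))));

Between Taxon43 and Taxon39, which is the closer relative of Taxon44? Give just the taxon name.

Taxon43

The MRCA of Taxon44 and Taxon43 subtends (Taxon43,(((Taxon44,Taxon56),Taxon60),Taxon31)) (5 taxa).
The MRCA of Taxon44 and Taxon39 subtends (Taxon39,(Taxon43,(((Taxon44,Taxon56),Taxon60),Taxon31))) (6 taxa).
The first is nested inside the second, so Taxon44 shares a more recent common ancestor with Taxon43.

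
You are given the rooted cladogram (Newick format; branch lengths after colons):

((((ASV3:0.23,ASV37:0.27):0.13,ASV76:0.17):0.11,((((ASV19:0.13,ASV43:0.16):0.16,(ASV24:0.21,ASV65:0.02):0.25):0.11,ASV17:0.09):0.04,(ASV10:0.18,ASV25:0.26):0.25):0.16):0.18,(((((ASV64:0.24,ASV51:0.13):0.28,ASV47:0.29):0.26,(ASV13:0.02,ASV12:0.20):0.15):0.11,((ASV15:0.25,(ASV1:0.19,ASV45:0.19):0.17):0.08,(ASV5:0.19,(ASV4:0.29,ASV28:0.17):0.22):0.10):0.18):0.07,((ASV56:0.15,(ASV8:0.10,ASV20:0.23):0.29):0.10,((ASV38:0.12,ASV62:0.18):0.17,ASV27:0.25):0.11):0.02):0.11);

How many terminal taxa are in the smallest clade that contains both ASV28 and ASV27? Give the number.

The MRCA of ASV28 and ASV27 is the node subtending (((((ASV64,ASV51),ASV47),(ASV13,ASV12)),((ASV15,(ASV1,ASV45)),(ASV5,(ASV4,ASV28)))),((ASV56,(ASV8,ASV20)),((ASV38,ASV62),ASV27))).
That clade contains 17 terminal taxa: ASV1, ASV12, ASV13, ASV15, ASV20, ASV27, ASV28, ASV38, ASV4, ASV45, ASV47, ASV5, ASV51, ASV56, ASV62, ASV64, ASV8.

17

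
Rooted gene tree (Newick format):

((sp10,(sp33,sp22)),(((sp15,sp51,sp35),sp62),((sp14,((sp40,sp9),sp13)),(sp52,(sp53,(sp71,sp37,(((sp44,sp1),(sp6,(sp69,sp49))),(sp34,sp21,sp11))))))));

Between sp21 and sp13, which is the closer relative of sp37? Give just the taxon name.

sp21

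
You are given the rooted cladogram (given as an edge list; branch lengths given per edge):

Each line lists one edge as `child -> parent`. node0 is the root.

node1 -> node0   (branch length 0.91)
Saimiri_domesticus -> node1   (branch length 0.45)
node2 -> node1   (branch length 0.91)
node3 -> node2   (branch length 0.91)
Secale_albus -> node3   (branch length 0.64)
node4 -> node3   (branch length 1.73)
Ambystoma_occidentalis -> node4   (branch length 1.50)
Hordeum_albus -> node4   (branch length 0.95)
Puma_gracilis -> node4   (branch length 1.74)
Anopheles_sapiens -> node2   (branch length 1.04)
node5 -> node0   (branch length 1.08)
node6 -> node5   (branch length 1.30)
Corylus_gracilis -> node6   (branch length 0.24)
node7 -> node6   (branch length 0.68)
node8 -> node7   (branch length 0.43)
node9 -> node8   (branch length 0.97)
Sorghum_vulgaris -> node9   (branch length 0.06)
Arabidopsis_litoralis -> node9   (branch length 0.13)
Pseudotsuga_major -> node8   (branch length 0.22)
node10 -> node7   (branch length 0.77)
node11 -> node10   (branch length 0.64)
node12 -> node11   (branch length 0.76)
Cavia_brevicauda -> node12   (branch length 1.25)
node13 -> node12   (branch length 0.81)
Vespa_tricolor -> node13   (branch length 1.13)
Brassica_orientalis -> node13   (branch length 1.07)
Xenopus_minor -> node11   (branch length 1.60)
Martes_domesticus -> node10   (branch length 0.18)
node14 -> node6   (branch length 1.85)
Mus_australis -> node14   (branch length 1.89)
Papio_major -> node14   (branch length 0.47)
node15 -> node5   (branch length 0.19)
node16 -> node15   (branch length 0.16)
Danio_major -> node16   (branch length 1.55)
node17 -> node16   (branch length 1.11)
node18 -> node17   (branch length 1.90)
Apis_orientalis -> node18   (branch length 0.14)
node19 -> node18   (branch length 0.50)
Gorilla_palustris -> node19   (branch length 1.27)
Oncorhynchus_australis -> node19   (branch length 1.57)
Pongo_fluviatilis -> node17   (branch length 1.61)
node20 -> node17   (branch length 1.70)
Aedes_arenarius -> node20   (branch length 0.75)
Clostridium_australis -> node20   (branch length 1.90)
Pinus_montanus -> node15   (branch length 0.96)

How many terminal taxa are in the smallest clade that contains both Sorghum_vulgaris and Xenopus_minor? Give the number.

The MRCA of Sorghum_vulgaris and Xenopus_minor is the node subtending (((Sorghum_vulgaris,Arabidopsis_litoralis),Pseudotsuga_major),(((Cavia_brevicauda,(Vespa_tricolor,Brassica_orientalis)),Xenopus_minor),Martes_domesticus)).
That clade contains 8 terminal taxa: Arabidopsis_litoralis, Brassica_orientalis, Cavia_brevicauda, Martes_domesticus, Pseudotsuga_major, Sorghum_vulgaris, Vespa_tricolor, Xenopus_minor.

8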